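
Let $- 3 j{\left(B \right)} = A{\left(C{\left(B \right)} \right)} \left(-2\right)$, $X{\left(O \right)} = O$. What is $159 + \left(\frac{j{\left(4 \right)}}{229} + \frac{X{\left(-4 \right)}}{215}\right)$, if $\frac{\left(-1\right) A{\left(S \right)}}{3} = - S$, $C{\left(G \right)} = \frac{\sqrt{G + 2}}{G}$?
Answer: $\frac{34181}{215} + \frac{\sqrt{6}}{458} \approx 158.99$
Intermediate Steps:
$C{\left(G \right)} = \frac{\sqrt{2 + G}}{G}$
$A{\left(S \right)} = 3 S$ ($A{\left(S \right)} = - 3 \left(- S\right) = 3 S$)
$j{\left(B \right)} = \frac{2 \sqrt{2 + B}}{B}$ ($j{\left(B \right)} = - \frac{3 \frac{\sqrt{2 + B}}{B} \left(-2\right)}{3} = - \frac{\frac{3 \sqrt{2 + B}}{B} \left(-2\right)}{3} = - \frac{\left(-6\right) \frac{1}{B} \sqrt{2 + B}}{3} = \frac{2 \sqrt{2 + B}}{B}$)
$159 + \left(\frac{j{\left(4 \right)}}{229} + \frac{X{\left(-4 \right)}}{215}\right) = 159 - \left(\frac{4}{215} - \frac{2 \cdot \frac{1}{4} \sqrt{2 + 4}}{229}\right) = 159 - \left(\frac{4}{215} - 2 \cdot \frac{1}{4} \sqrt{6} \cdot \frac{1}{229}\right) = 159 - \left(\frac{4}{215} - \frac{\sqrt{6}}{2} \cdot \frac{1}{229}\right) = 159 - \left(\frac{4}{215} - \frac{\sqrt{6}}{458}\right) = \frac{34181}{215} + \frac{\sqrt{6}}{458}$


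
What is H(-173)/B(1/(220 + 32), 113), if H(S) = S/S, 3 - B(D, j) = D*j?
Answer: 252/643 ≈ 0.39191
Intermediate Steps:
B(D, j) = 3 - D*j
H(S) = 1
H(-173)/B(1/(220 + 32), 113) = 1/(3 - 1*113/(220 + 32)) = 1/(3 - 1*113/252) = 1/(3 - 1*1/252*113) = 1/(3 - 113/252) = 1/(643/252) = 1*(252/643) = 252/643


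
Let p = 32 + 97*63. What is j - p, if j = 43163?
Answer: 37020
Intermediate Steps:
p = 6143 (p = 32 + 6111 = 6143)
j - p = 43163 - 1*6143 = 43163 - 6143 = 37020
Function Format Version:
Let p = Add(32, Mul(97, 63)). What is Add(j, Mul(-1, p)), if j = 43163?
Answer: 37020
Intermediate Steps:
p = 6143 (p = Add(32, 6111) = 6143)
Add(j, Mul(-1, p)) = Add(43163, Mul(-1, 6143)) = Add(43163, -6143) = 37020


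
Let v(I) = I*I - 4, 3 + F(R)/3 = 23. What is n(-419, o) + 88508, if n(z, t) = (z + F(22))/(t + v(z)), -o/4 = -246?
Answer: 15625290469/176541 ≈ 88508.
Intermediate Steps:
o = 984 (o = -4*(-246) = 984)
F(R) = 60 (F(R) = -9 + 3*23 = -9 + 69 = 60)
v(I) = -4 + I² (v(I) = I² - 4 = -4 + I²)
n(z, t) = (60 + z)/(-4 + t + z²) (n(z, t) = (z + 60)/(t + (-4 + z²)) = (60 + z)/(-4 + t + z²))
n(-419, o) + 88508 = (60 - 419)/(-4 + 984 + (-419)²) + 88508 = -359/(-4 + 984 + 175561) + 88508 = -359/176541 + 88508 = 15625290469/176541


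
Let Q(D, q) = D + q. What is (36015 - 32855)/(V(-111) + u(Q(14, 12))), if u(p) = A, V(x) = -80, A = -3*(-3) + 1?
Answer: -316/7 ≈ -45.143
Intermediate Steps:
A = 10 (A = 9 + 1 = 10)
u(p) = 10
(36015 - 32855)/(V(-111) + u(Q(14, 12))) = (36015 - 32855)/(-80 + 10) = 3160/(-70) = 3160*(-1/70) = -316/7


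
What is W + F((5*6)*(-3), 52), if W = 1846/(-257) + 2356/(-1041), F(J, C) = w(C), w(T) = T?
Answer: 11384746/267537 ≈ 42.554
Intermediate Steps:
F(J, C) = C
W = -2527178/267537 (W = 1846*(-1/257) + 2356*(-1/1041) = -1846/257 - 2356/1041 = -2527178/267537 ≈ -9.4461)
W + F((5*6)*(-3), 52) = -2527178/267537 + 52 = 11384746/267537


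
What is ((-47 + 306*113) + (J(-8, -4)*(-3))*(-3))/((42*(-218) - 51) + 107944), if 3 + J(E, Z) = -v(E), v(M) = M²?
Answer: 33928/98737 ≈ 0.34362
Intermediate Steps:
J(E, Z) = -3 - E²
((-47 + 306*113) + (J(-8, -4)*(-3))*(-3))/((42*(-218) - 51) + 107944) = ((-47 + 306*113) + ((-3 - 1*(-8)²)*(-3))*(-3))/((42*(-218) - 51) + 107944) = ((-47 + 34578) + ((-3 - 1*64)*(-3))*(-3))/((-9156 - 51) + 107944) = (34531 + ((-3 - 64)*(-3))*(-3))/(-9207 + 107944) = (34531 - 67*(-3)*(-3))/98737 = (34531 + 201*(-3))*(1/98737) = (34531 - 603)*(1/98737) = 33928*(1/98737) = 33928/98737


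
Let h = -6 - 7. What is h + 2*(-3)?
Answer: -19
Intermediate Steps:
h = -13
h + 2*(-3) = -13 + 2*(-3) = -13 - 6 = -19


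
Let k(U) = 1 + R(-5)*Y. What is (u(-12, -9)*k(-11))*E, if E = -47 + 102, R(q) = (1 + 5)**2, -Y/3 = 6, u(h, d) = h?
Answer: 427020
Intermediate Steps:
Y = -18 (Y = -3*6 = -18)
R(q) = 36 (R(q) = 6**2 = 36)
k(U) = -647 (k(U) = 1 + 36*(-18) = 1 - 648 = -647)
E = 55
(u(-12, -9)*k(-11))*E = -12*(-647)*55 = 7764*55 = 427020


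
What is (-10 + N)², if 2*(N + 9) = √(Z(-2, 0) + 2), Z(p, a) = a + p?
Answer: 361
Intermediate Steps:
N = -9 (N = -9 + √((0 - 2) + 2)/2 = -9 + √(-2 + 2)/2 = -9 + √0/2 = -9 + (½)*0 = -9 + 0 = -9)
(-10 + N)² = (-10 - 9)² = (-19)² = 361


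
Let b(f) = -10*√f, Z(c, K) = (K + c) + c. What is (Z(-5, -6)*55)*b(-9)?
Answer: 26400*I ≈ 26400.0*I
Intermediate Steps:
Z(c, K) = K + 2*c
(Z(-5, -6)*55)*b(-9) = ((-6 + 2*(-5))*55)*(-30*I) = ((-6 - 10)*55)*(-30*I) = (-16*55)*(-30*I) = -(-26400)*I = 26400*I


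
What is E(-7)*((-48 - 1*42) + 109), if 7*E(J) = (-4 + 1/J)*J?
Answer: 551/7 ≈ 78.714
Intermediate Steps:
E(J) = J*(-4 + 1/J)/7 (E(J) = ((-4 + 1/J)*J)/7 = (J*(-4 + 1/J))/7 = J*(-4 + 1/J)/7)
E(-7)*((-48 - 1*42) + 109) = (⅐ - 4/7*(-7))*((-48 - 1*42) + 109) = (⅐ + 4)*((-48 - 42) + 109) = 29*(-90 + 109)/7 = (29/7)*19 = 551/7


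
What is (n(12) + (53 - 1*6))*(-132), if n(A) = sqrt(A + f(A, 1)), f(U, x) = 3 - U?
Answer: -6204 - 132*sqrt(3) ≈ -6432.6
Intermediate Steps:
n(A) = sqrt(3) (n(A) = sqrt(A + (3 - A)) = sqrt(3))
(n(12) + (53 - 1*6))*(-132) = (sqrt(3) + (53 - 1*6))*(-132) = (sqrt(3) + (53 - 6))*(-132) = (sqrt(3) + 47)*(-132) = (47 + sqrt(3))*(-132) = -6204 - 132*sqrt(3)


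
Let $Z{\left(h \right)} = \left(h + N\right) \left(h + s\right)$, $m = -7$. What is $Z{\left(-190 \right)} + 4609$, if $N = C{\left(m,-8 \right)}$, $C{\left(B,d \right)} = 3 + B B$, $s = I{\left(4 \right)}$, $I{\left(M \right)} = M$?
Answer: $30277$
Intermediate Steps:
$s = 4$
$C{\left(B,d \right)} = 3 + B^{2}$
$N = 52$ ($N = 3 + \left(-7\right)^{2} = 3 + 49 = 52$)
$Z{\left(h \right)} = \left(4 + h\right) \left(52 + h\right)$ ($Z{\left(h \right)} = \left(h + 52\right) \left(h + 4\right) = \left(52 + h\right) \left(4 + h\right) = \left(4 + h\right) \left(52 + h\right)$)
$Z{\left(-190 \right)} + 4609 = \left(208 + \left(-190\right)^{2} + 56 \left(-190\right)\right) + 4609 = \left(208 + 36100 - 10640\right) + 4609 = 25668 + 4609 = 30277$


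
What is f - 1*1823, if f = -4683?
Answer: -6506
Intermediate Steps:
f - 1*1823 = -4683 - 1*1823 = -4683 - 1823 = -6506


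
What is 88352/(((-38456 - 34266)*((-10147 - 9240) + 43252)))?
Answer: -44176/867755265 ≈ -5.0908e-5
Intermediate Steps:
88352/(((-38456 - 34266)*((-10147 - 9240) + 43252))) = 88352/((-72722*(-19387 + 43252))) = 88352/((-72722*23865)) = 88352/(-1735510530) = 88352*(-1/1735510530) = -44176/867755265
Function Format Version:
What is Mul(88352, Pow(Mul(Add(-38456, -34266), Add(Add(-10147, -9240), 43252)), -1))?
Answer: Rational(-44176, 867755265) ≈ -5.0908e-5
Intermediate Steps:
Mul(88352, Pow(Mul(Add(-38456, -34266), Add(Add(-10147, -9240), 43252)), -1)) = Mul(88352, Pow(Mul(-72722, Add(-19387, 43252)), -1)) = Mul(88352, Pow(Mul(-72722, 23865), -1)) = Mul(88352, Pow(-1735510530, -1)) = Mul(88352, Rational(-1, 1735510530)) = Rational(-44176, 867755265)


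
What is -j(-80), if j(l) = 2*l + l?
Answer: 240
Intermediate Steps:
j(l) = 3*l
-j(-80) = -3*(-80) = -1*(-240) = 240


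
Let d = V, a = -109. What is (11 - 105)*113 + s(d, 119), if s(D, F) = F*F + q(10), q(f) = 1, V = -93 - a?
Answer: 3540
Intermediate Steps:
V = 16 (V = -93 - 1*(-109) = -93 + 109 = 16)
d = 16
s(D, F) = 1 + F² (s(D, F) = F*F + 1 = F² + 1 = 1 + F²)
(11 - 105)*113 + s(d, 119) = (11 - 105)*113 + (1 + 119²) = -94*113 + (1 + 14161) = -10622 + 14162 = 3540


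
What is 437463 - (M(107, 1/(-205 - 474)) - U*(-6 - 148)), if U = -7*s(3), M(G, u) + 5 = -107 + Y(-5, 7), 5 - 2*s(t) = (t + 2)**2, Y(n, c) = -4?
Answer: 426799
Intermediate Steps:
s(t) = 5/2 - (2 + t)**2/2 (s(t) = 5/2 - (t + 2)**2/2 = 5/2 - (2 + t)**2/2)
M(G, u) = -116 (M(G, u) = -5 + (-107 - 4) = -5 - 111 = -116)
U = 70 (U = -7*(5/2 - (2 + 3)**2/2) = -7*(5/2 - 1/2*5**2) = -7*(5/2 - 1/2*25) = -7*(5/2 - 25/2) = -7*(-10) = 70)
437463 - (M(107, 1/(-205 - 474)) - U*(-6 - 148)) = 437463 - (-116 - 70*(-6 - 148)) = 437463 - (-116 - 70*(-154)) = 437463 - (-116 - 1*(-10780)) = 437463 - (-116 + 10780) = 437463 - 1*10664 = 437463 - 10664 = 426799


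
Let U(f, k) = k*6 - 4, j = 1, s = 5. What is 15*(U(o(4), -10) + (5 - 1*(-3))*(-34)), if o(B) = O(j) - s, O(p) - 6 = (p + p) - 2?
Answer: -5040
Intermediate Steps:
O(p) = 4 + 2*p (O(p) = 6 + ((p + p) - 2) = 6 + (2*p - 2) = 6 + (-2 + 2*p) = 4 + 2*p)
o(B) = 1 (o(B) = (4 + 2*1) - 1*5 = (4 + 2) - 5 = 6 - 5 = 1)
U(f, k) = -4 + 6*k (U(f, k) = 6*k - 4 = -4 + 6*k)
15*(U(o(4), -10) + (5 - 1*(-3))*(-34)) = 15*((-4 + 6*(-10)) + (5 - 1*(-3))*(-34)) = 15*((-4 - 60) + (5 + 3)*(-34)) = 15*(-64 + 8*(-34)) = 15*(-64 - 272) = 15*(-336) = -5040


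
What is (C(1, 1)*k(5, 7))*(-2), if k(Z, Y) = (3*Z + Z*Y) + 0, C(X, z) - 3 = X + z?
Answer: -500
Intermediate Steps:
C(X, z) = 3 + X + z (C(X, z) = 3 + (X + z) = 3 + X + z)
k(Z, Y) = 3*Z + Y*Z (k(Z, Y) = (3*Z + Y*Z) + 0 = 3*Z + Y*Z)
(C(1, 1)*k(5, 7))*(-2) = ((3 + 1 + 1)*(5*(3 + 7)))*(-2) = (5*(5*10))*(-2) = (5*50)*(-2) = 250*(-2) = -500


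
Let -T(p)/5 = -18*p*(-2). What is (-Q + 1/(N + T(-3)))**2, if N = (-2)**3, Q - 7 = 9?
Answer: 72437121/283024 ≈ 255.94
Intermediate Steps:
Q = 16 (Q = 7 + 9 = 16)
T(p) = -180*p (T(p) = -5*(-18*p)*(-2) = -180*p)
N = -8
(-Q + 1/(N + T(-3)))**2 = (-1*16 + 1/(-8 - 180*(-3)))**2 = (-16 + 1/(-8 + 540))**2 = (-16 + 1/532)**2 = (-8511/532)**2 = 72437121/283024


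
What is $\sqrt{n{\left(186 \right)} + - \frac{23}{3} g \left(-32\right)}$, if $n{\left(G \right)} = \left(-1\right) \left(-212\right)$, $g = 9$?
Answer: $22 \sqrt{5} \approx 49.193$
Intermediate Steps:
$n{\left(G \right)} = 212$
$\sqrt{n{\left(186 \right)} + - \frac{23}{3} g \left(-32\right)} = \sqrt{212 + - \frac{23}{3} \cdot 9 \left(-32\right)} = \sqrt{212 + \left(-23\right) \frac{1}{3} \cdot 9 \left(-32\right)} = \sqrt{212 + \left(- \frac{23}{3}\right) 9 \left(-32\right)} = \sqrt{212 - -2208} = \sqrt{212 + 2208} = \sqrt{2420} = 22 \sqrt{5}$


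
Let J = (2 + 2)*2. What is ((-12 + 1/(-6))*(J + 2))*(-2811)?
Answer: 342005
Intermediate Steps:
J = 8 (J = 4*2 = 8)
((-12 + 1/(-6))*(J + 2))*(-2811) = ((-12 + 1/(-6))*(8 + 2))*(-2811) = ((-12 + 1*(-⅙))*10)*(-2811) = ((-12 - ⅙)*10)*(-2811) = -73/6*10*(-2811) = -365/3*(-2811) = 342005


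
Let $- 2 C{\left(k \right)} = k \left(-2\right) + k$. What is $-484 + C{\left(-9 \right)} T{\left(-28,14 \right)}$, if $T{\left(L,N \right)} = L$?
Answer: $-358$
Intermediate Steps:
$C{\left(k \right)} = \frac{k}{2}$ ($C{\left(k \right)} = - \frac{k \left(-2\right) + k}{2} = - \frac{- 2 k + k}{2} = - \frac{\left(-1\right) k}{2} = \frac{k}{2}$)
$-484 + C{\left(-9 \right)} T{\left(-28,14 \right)} = -484 + \frac{1}{2} \left(-9\right) \left(-28\right) = -484 - -126 = -484 + 126 = -358$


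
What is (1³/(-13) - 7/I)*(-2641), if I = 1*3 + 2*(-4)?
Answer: -227126/65 ≈ -3494.2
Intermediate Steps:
I = -5 (I = 3 - 8 = -5)
(1³/(-13) - 7/I)*(-2641) = (1³/(-13) - 7/(-5))*(-2641) = (1*(-1/13) - 7*(-⅕))*(-2641) = (-1/13 + 7/5)*(-2641) = (86/65)*(-2641) = -227126/65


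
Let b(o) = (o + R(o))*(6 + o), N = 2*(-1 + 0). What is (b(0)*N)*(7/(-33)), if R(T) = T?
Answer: 0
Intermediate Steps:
N = -2 (N = 2*(-1) = -2)
b(o) = 2*o*(6 + o) (b(o) = (o + o)*(6 + o) = (2*o)*(6 + o) = 2*o*(6 + o))
(b(0)*N)*(7/(-33)) = ((2*0*(6 + 0))*(-2))*(7/(-33)) = ((2*0*6)*(-2))*(7*(-1/33)) = (0*(-2))*(-7/33) = 0*(-7/33) = 0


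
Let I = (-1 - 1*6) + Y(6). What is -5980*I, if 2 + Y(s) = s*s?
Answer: -161460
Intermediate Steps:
Y(s) = -2 + s² (Y(s) = -2 + s*s = -2 + s²)
I = 27 (I = (-1 - 1*6) + (-2 + 6²) = (-1 - 6) + (-2 + 36) = -7 + 34 = 27)
-5980*I = -5980*27 = -161460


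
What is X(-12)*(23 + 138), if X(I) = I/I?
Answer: 161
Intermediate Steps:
X(I) = 1
X(-12)*(23 + 138) = 1*(23 + 138) = 1*161 = 161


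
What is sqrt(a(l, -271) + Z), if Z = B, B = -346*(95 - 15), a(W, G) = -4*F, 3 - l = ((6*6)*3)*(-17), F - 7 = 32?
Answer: 2*I*sqrt(6959) ≈ 166.84*I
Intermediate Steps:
F = 39 (F = 7 + 32 = 39)
l = 1839 (l = 3 - (6*6)*3*(-17) = 3 - 36*3*(-17) = 3 - 108*(-17) = 3 - 1*(-1836) = 3 + 1836 = 1839)
a(W, G) = -156 (a(W, G) = -4*39 = -156)
B = -27680 (B = -346*80 = -27680)
Z = -27680
sqrt(a(l, -271) + Z) = sqrt(-156 - 27680) = sqrt(-27836) = 2*I*sqrt(6959)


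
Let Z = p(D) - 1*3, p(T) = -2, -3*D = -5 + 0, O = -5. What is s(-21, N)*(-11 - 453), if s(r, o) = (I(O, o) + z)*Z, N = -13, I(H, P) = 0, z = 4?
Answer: 9280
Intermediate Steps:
D = 5/3 (D = -(-5 + 0)/3 = -1/3*(-5) = 5/3 ≈ 1.6667)
Z = -5 (Z = -2 - 1*3 = -2 - 3 = -5)
s(r, o) = -20 (s(r, o) = (0 + 4)*(-5) = 4*(-5) = -20)
s(-21, N)*(-11 - 453) = -20*(-11 - 453) = -20*(-464) = 9280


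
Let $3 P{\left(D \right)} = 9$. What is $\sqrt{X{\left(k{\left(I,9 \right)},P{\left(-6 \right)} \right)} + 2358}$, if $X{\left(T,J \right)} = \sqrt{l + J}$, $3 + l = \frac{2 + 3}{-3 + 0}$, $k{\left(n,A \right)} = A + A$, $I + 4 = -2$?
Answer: $\frac{\sqrt{21222 + 3 i \sqrt{15}}}{3} \approx 48.559 + 0.013293 i$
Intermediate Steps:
$I = -6$ ($I = -4 - 2 = -6$)
$k{\left(n,A \right)} = 2 A$
$P{\left(D \right)} = 3$ ($P{\left(D \right)} = \frac{1}{3} \cdot 9 = 3$)
$l = - \frac{14}{3}$ ($l = -3 + \frac{2 + 3}{-3 + 0} = -3 + \frac{1}{-3} \cdot 5 = -3 - \frac{5}{3} = - \frac{14}{3} \approx -4.6667$)
$X{\left(T,J \right)} = \sqrt{- \frac{14}{3} + J}$
$\sqrt{X{\left(k{\left(I,9 \right)},P{\left(-6 \right)} \right)} + 2358} = \sqrt{\frac{\sqrt{-42 + 9 \cdot 3}}{3} + 2358} = \sqrt{\frac{\sqrt{-42 + 27}}{3} + 2358} = \sqrt{\frac{\sqrt{-15}}{3} + 2358} = \sqrt{\frac{i \sqrt{15}}{3} + 2358} = \sqrt{2358 + \frac{i \sqrt{15}}{3}}$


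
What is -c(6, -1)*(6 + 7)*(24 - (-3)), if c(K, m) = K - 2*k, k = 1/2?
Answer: -1755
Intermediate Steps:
k = 1/2 ≈ 0.50000
c(K, m) = -1 + K (c(K, m) = K - 2*1/2 = K - 1 = -1 + K)
-c(6, -1)*(6 + 7)*(24 - (-3)) = -(-1 + 6)*(6 + 7)*(24 - (-3)) = -5*13*(24 - 1*(-3)) = -65*(24 + 3) = -65*27 = -1*1755 = -1755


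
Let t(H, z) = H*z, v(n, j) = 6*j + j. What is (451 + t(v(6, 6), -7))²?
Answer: 24649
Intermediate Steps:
v(n, j) = 7*j
(451 + t(v(6, 6), -7))² = (451 + (7*6)*(-7))² = (451 + 42*(-7))² = (451 - 294)² = 157² = 24649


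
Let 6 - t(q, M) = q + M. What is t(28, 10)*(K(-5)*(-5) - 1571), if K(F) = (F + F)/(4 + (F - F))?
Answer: 49872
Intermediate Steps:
t(q, M) = 6 - M - q (t(q, M) = 6 - (q + M) = 6 - (M + q) = 6 + (-M - q) = 6 - M - q)
K(F) = F/2 (K(F) = (2*F)/(4 + 0) = (2*F)/4 = (2*F)*(1/4) = F/2)
t(28, 10)*(K(-5)*(-5) - 1571) = (6 - 1*10 - 1*28)*(((1/2)*(-5))*(-5) - 1571) = (6 - 10 - 28)*(-5/2*(-5) - 1571) = -32*(25/2 - 1571) = -32*(-3117/2) = 49872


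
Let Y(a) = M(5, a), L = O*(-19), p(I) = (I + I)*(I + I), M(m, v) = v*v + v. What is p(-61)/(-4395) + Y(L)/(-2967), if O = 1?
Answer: -15221306/4346655 ≈ -3.5018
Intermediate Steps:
M(m, v) = v + v**2 (M(m, v) = v**2 + v = v + v**2)
p(I) = 4*I**2 (p(I) = (2*I)*(2*I) = 4*I**2)
L = -19 (L = 1*(-19) = -19)
Y(a) = a*(1 + a)
p(-61)/(-4395) + Y(L)/(-2967) = (4*(-61)**2)/(-4395) - 19*(1 - 19)/(-2967) = (4*3721)*(-1/4395) - 19*(-18)*(-1/2967) = 14884*(-1/4395) + 342*(-1/2967) = -14884/4395 - 114/989 = -15221306/4346655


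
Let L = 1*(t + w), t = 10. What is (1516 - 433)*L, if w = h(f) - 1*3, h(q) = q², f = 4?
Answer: 24909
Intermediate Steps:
w = 13 (w = 4² - 1*3 = 16 - 3 = 13)
L = 23 (L = 1*(10 + 13) = 1*23 = 23)
(1516 - 433)*L = (1516 - 433)*23 = 1083*23 = 24909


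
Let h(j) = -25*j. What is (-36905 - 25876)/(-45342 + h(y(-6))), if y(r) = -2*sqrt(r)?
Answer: 474436017/342651994 + 523175*I*sqrt(6)/342651994 ≈ 1.3846 + 0.00374*I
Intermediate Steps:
(-36905 - 25876)/(-45342 + h(y(-6))) = (-36905 - 25876)/(-45342 - (-50)*sqrt(-6)) = -62781/(-45342 - (-50)*I*sqrt(6)) = -62781/(-45342 + 50*I*sqrt(6))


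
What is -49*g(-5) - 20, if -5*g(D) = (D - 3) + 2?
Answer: -394/5 ≈ -78.800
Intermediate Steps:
g(D) = ⅕ - D/5 (g(D) = -((D - 3) + 2)/5 = -((-3 + D) + 2)/5 = -(-1 + D)/5 = ⅕ - D/5)
-49*g(-5) - 20 = -49*(⅕ - ⅕*(-5)) - 20 = -49*(⅕ + 1) - 20 = -49*6/5 - 20 = -294/5 - 20 = -394/5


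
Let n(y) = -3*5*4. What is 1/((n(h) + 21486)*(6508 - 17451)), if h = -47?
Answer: -1/234464718 ≈ -4.2650e-9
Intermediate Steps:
n(y) = -60 (n(y) = -15*4 = -60)
1/((n(h) + 21486)*(6508 - 17451)) = 1/((-60 + 21486)*(6508 - 17451)) = 1/(21426*(-10943)) = 1/(-234464718) = -1/234464718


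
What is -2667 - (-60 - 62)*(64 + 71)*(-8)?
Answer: -134427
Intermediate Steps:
-2667 - (-60 - 62)*(64 + 71)*(-8) = -2667 - (-122*135)*(-8) = -2667 - (-16470)*(-8) = -2667 - 1*131760 = -2667 - 131760 = -134427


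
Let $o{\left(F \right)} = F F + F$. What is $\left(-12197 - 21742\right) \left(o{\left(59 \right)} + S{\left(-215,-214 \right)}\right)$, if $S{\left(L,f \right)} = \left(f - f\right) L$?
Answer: $-120144060$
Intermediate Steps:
$o{\left(F \right)} = F + F^{2}$ ($o{\left(F \right)} = F^{2} + F = F + F^{2}$)
$S{\left(L,f \right)} = 0$ ($S{\left(L,f \right)} = 0 L = 0$)
$\left(-12197 - 21742\right) \left(o{\left(59 \right)} + S{\left(-215,-214 \right)}\right) = \left(-12197 - 21742\right) \left(59 \left(1 + 59\right) + 0\right) = - 33939 \left(59 \cdot 60 + 0\right) = - 33939 \left(3540 + 0\right) = \left(-33939\right) 3540 = -120144060$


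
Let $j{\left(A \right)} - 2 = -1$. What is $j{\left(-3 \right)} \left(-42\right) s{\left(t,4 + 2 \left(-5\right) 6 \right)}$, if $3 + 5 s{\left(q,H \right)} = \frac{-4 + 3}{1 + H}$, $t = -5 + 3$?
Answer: $\frac{6888}{275} \approx 25.047$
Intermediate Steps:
$t = -2$
$s{\left(q,H \right)} = - \frac{3}{5} - \frac{1}{5 \left(1 + H\right)}$ ($s{\left(q,H \right)} = - \frac{3}{5} + \frac{\left(-4 + 3\right) \frac{1}{1 + H}}{5} = - \frac{3}{5} + \frac{\left(-1\right) \frac{1}{1 + H}}{5} = - \frac{3}{5} - \frac{1}{5 \left(1 + H\right)}$)
$j{\left(A \right)} = 1$ ($j{\left(A \right)} = 2 - 1 = 1$)
$j{\left(-3 \right)} \left(-42\right) s{\left(t,4 + 2 \left(-5\right) 6 \right)} = 1 \left(-42\right) \frac{-4 - 3 \left(4 + 2 \left(-5\right) 6\right)}{5 \left(1 + \left(4 + 2 \left(-5\right) 6\right)\right)} = - 42 \frac{-4 - 3 \left(4 - 60\right)}{5 \left(1 + \left(4 - 60\right)\right)} = - 42 \frac{-4 - -168}{5 \left(1 - 56\right)} = - 42 \frac{-4 + 168}{5 \left(-55\right)} = - 42 \cdot \frac{1}{5} \left(- \frac{1}{55}\right) 164 = \left(-42\right) \left(- \frac{164}{275}\right) = \frac{6888}{275}$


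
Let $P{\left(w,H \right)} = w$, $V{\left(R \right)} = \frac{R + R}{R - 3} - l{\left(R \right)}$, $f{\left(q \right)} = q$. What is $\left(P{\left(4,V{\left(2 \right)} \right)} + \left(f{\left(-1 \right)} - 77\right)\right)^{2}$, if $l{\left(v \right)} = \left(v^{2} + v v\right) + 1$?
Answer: $5476$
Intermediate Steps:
$l{\left(v \right)} = 1 + 2 v^{2}$ ($l{\left(v \right)} = \left(v^{2} + v^{2}\right) + 1 = 2 v^{2} + 1 = 1 + 2 v^{2}$)
$V{\left(R \right)} = -1 - 2 R^{2} + \frac{2 R}{-3 + R}$ ($V{\left(R \right)} = \frac{R + R}{R - 3} - \left(1 + 2 R^{2}\right) = \frac{2 R}{-3 + R} - \left(1 + 2 R^{2}\right) = -1 - 2 R^{2} + \frac{2 R}{-3 + R}$)
$\left(P{\left(4,V{\left(2 \right)} \right)} + \left(f{\left(-1 \right)} - 77\right)\right)^{2} = \left(4 - 78\right)^{2} = \left(-74\right)^{2} = 5476$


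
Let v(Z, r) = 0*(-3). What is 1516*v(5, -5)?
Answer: 0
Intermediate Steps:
v(Z, r) = 0
1516*v(5, -5) = 1516*0 = 0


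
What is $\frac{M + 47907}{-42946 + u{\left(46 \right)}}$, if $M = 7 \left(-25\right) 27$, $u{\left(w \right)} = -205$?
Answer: $- \frac{43182}{43151} \approx -1.0007$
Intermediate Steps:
$M = -4725$ ($M = \left(-175\right) 27 = -4725$)
$\frac{M + 47907}{-42946 + u{\left(46 \right)}} = \frac{-4725 + 47907}{-42946 - 205} = \frac{43182}{-43151} = 43182 \left(- \frac{1}{43151}\right) = - \frac{43182}{43151}$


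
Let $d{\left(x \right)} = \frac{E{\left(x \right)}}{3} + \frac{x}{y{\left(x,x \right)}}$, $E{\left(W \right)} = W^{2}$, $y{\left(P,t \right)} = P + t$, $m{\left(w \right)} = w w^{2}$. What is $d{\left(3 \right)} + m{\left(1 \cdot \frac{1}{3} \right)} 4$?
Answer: $\frac{197}{54} \approx 3.6481$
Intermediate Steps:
$m{\left(w \right)} = w^{3}$
$d{\left(x \right)} = \frac{1}{2} + \frac{x^{2}}{3}$ ($d{\left(x \right)} = \frac{x^{2}}{3} + \frac{x}{x + x} = x^{2} \cdot \frac{1}{3} + \frac{x}{2 x} = \frac{x^{2}}{3} + x \frac{1}{2 x} = \frac{x^{2}}{3} + \frac{1}{2} = \frac{1}{2} + \frac{x^{2}}{3}$)
$d{\left(3 \right)} + m{\left(1 \cdot \frac{1}{3} \right)} 4 = \left(\frac{1}{2} + \frac{3^{2}}{3}\right) + \left(1 \cdot \frac{1}{3}\right)^{3} \cdot 4 = \left(\frac{1}{2} + \frac{1}{3} \cdot 9\right) + \left(1 \cdot \frac{1}{3}\right)^{3} \cdot 4 = \left(\frac{1}{2} + 3\right) + \left(\frac{1}{3}\right)^{3} \cdot 4 = \frac{7}{2} + \frac{1}{27} \cdot 4 = \frac{7}{2} + \frac{4}{27} = \frac{197}{54}$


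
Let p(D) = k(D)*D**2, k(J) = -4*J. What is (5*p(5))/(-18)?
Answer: 1250/9 ≈ 138.89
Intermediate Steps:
p(D) = -4*D**3 (p(D) = (-4*D)*D**2 = -4*D**3)
(5*p(5))/(-18) = (5*(-4*5**3))/(-18) = (5*(-4*125))*(-1/18) = (5*(-500))*(-1/18) = -2500*(-1/18) = 1250/9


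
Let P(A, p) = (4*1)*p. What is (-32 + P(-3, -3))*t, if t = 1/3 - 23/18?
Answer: 374/9 ≈ 41.556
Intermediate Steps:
P(A, p) = 4*p
t = -17/18 (t = 1*(⅓) - 23*1/18 = ⅓ - 23/18 = -17/18 ≈ -0.94444)
(-32 + P(-3, -3))*t = (-32 + 4*(-3))*(-17/18) = (-32 - 12)*(-17/18) = -44*(-17/18) = 374/9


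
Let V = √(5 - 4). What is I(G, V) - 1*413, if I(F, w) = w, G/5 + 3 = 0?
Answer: -412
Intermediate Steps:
G = -15 (G = -15 + 5*0 = -15 + 0 = -15)
V = 1 (V = √1 = 1)
I(G, V) - 1*413 = 1 - 1*413 = 1 - 413 = -412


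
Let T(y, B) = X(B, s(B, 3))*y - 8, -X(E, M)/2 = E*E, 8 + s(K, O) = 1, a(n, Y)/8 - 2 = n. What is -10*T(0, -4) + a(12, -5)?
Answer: 192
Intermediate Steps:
a(n, Y) = 16 + 8*n
s(K, O) = -7 (s(K, O) = -8 + 1 = -7)
X(E, M) = -2*E² (X(E, M) = -2*E*E = -2*E²)
T(y, B) = -8 - 2*y*B² (T(y, B) = (-2*B²)*y - 8 = -2*y*B² - 8 = -8 - 2*y*B²)
-10*T(0, -4) + a(12, -5) = -10*(-8 - 2*0*(-4)²) + (16 + 8*12) = -10*(-8 - 2*0*16) + (16 + 96) = -10*(-8 + 0) + 112 = -10*(-8) + 112 = 80 + 112 = 192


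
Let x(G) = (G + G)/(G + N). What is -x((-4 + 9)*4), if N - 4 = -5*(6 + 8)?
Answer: 20/23 ≈ 0.86957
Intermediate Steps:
N = -66 (N = 4 - 5*(6 + 8) = 4 - 5*14 = 4 - 70 = -66)
x(G) = 2*G/(-66 + G) (x(G) = (G + G)/(G - 66) = (2*G)/(-66 + G) = 2*G/(-66 + G))
-x((-4 + 9)*4) = -2*(-4 + 9)*4/(-66 + (-4 + 9)*4) = -2*5*4/(-66 + 5*4) = -2*20/(-66 + 20) = -2*20/(-46) = -2*20*(-1)/46 = -1*(-20/23) = 20/23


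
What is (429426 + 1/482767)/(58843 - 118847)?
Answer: -29616100249/4138278724 ≈ -7.1566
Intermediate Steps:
(429426 + 1/482767)/(58843 - 118847) = (429426 + 1/482767)/(-60004) = (207312701743/482767)*(-1/60004) = -29616100249/4138278724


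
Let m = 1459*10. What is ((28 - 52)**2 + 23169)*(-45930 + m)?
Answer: -744168300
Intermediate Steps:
m = 14590
((28 - 52)**2 + 23169)*(-45930 + m) = ((28 - 52)**2 + 23169)*(-45930 + 14590) = ((-24)**2 + 23169)*(-31340) = (576 + 23169)*(-31340) = 23745*(-31340) = -744168300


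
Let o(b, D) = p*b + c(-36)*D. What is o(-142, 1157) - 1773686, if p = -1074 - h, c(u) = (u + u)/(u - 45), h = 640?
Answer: -13763426/9 ≈ -1.5293e+6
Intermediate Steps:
c(u) = 2*u/(-45 + u) (c(u) = (2*u)/(-45 + u) = 2*u/(-45 + u))
p = -1714 (p = -1074 - 1*640 = -1074 - 640 = -1714)
o(b, D) = -1714*b + 8*D/9 (o(b, D) = -1714*b + (2*(-36)/(-45 - 36))*D = -1714*b + (2*(-36)/(-81))*D = -1714*b + (2*(-36)*(-1/81))*D = -1714*b + 8*D/9)
o(-142, 1157) - 1773686 = (-1714*(-142) + (8/9)*1157) - 1773686 = (243388 + 9256/9) - 1773686 = 2199748/9 - 1773686 = -13763426/9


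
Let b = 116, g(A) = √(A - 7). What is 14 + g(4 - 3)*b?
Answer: 14 + 116*I*√6 ≈ 14.0 + 284.14*I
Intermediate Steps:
g(A) = √(-7 + A)
14 + g(4 - 3)*b = 14 + √(-7 + (4 - 3))*116 = 14 + √(-7 + 1)*116 = 14 + √(-6)*116 = 14 + (I*√6)*116 = 14 + 116*I*√6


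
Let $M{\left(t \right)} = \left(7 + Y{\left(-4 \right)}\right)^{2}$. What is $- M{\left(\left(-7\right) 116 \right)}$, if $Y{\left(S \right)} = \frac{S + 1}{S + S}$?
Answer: $- \frac{3481}{64} \approx -54.391$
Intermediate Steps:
$Y{\left(S \right)} = \frac{1 + S}{2 S}$
$M{\left(t \right)} = \frac{3481}{64}$ ($M{\left(t \right)} = \left(7 + \frac{1 - 4}{2 \left(-4\right)}\right)^{2} = \left(7 + \frac{1}{2} \left(- \frac{1}{4}\right) \left(-3\right)\right)^{2} = \left(7 + \frac{3}{8}\right)^{2} = \left(\frac{59}{8}\right)^{2} = \frac{3481}{64}$)
$- M{\left(\left(-7\right) 116 \right)} = \left(-1\right) \frac{3481}{64} = - \frac{3481}{64}$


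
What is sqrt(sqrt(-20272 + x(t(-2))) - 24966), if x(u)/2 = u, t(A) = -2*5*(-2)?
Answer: sqrt(-24966 + 6*I*sqrt(562)) ≈ 0.4501 + 158.01*I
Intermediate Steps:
t(A) = 20 (t(A) = -10*(-2) = 20)
x(u) = 2*u
sqrt(sqrt(-20272 + x(t(-2))) - 24966) = sqrt(sqrt(-20272 + 2*20) - 24966) = sqrt(sqrt(-20272 + 40) - 24966) = sqrt(sqrt(-20232) - 24966) = sqrt(6*I*sqrt(562) - 24966) = sqrt(-24966 + 6*I*sqrt(562))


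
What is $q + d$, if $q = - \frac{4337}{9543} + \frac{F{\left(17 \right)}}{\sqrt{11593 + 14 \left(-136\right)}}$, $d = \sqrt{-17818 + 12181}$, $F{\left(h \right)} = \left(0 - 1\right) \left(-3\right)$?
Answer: $- \frac{4337}{9543} + \frac{3 \sqrt{9689}}{9689} + i \sqrt{5637} \approx -0.42399 + 75.08 i$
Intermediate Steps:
$F{\left(h \right)} = 3$ ($F{\left(h \right)} = \left(-1\right) \left(-3\right) = 3$)
$d = i \sqrt{5637}$ ($d = \sqrt{-5637} = i \sqrt{5637} \approx 75.08 i$)
$q = - \frac{4337}{9543} + \frac{3 \sqrt{9689}}{9689}$ ($q = - \frac{4337}{9543} + \frac{3}{\sqrt{11593 + 14 \left(-136\right)}} = \left(-4337\right) \frac{1}{9543} + \frac{3}{\sqrt{11593 - 1904}} = - \frac{4337}{9543} + \frac{3}{\sqrt{9689}} = - \frac{4337}{9543} + 3 \frac{\sqrt{9689}}{9689} = - \frac{4337}{9543} + \frac{3 \sqrt{9689}}{9689} \approx -0.42399$)
$q + d = \left(- \frac{4337}{9543} + \frac{3 \sqrt{9689}}{9689}\right) + i \sqrt{5637} = - \frac{4337}{9543} + \frac{3 \sqrt{9689}}{9689} + i \sqrt{5637}$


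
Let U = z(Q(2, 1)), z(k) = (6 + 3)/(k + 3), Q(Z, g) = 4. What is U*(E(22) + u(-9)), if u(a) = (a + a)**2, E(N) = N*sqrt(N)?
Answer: 2916/7 + 198*sqrt(22)/7 ≈ 549.24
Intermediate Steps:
E(N) = N**(3/2)
z(k) = 9/(3 + k)
u(a) = 4*a**2 (u(a) = (2*a)**2 = 4*a**2)
U = 9/7 (U = 9/(3 + 4) = 9/7 ≈ 1.2857)
U*(E(22) + u(-9)) = 9*(22**(3/2) + 4*(-9)**2)/7 = 9*(22*sqrt(22) + 4*81)/7 = 9*(22*sqrt(22) + 324)/7 = 9*(324 + 22*sqrt(22))/7 = 2916/7 + 198*sqrt(22)/7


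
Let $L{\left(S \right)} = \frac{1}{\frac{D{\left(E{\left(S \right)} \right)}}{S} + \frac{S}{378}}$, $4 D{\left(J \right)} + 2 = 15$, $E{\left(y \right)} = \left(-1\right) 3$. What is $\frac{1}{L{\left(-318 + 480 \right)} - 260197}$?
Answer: $- \frac{2035}{529496359} \approx -3.8433 \cdot 10^{-6}$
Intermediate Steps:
$E{\left(y \right)} = -3$
$D{\left(J \right)} = \frac{13}{4}$ ($D{\left(J \right)} = - \frac{1}{2} + \frac{1}{4} \cdot 15 = - \frac{1}{2} + \frac{15}{4} = \frac{13}{4}$)
$L{\left(S \right)} = \frac{1}{\frac{S}{378} + \frac{13}{4 S}}$ ($L{\left(S \right)} = \frac{1}{\frac{13}{4 S} + \frac{S}{378}} = \frac{1}{\frac{S}{378} + \frac{13}{4 S}}$)
$\frac{1}{L{\left(-318 + 480 \right)} - 260197} = \frac{1}{\frac{756 \left(-318 + 480\right)}{2457 + 2 \left(-318 + 480\right)^{2}} - 260197} = \frac{1}{756 \cdot 162 \frac{1}{2457 + 2 \cdot 162^{2}} - 260197} = \frac{1}{756 \cdot 162 \frac{1}{2457 + 2 \cdot 26244} - 260197} = \frac{1}{756 \cdot 162 \frac{1}{2457 + 52488} - 260197} = \frac{1}{756 \cdot 162 \cdot \frac{1}{54945} - 260197} = \frac{1}{\frac{4536}{2035} - 260197} = \frac{1}{- \frac{529496359}{2035}} = - \frac{2035}{529496359}$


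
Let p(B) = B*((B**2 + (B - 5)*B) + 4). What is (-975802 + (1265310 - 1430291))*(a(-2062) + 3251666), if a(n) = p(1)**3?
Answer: -3709446435261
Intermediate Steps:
p(B) = B*(4 + B**2 + B*(-5 + B)) (p(B) = B*((B**2 + (-5 + B)*B) + 4) = B*((B**2 + B*(-5 + B)) + 4) = B*(4 + B**2 + B*(-5 + B)))
a(n) = 1 (a(n) = (1*(4 - 5*1 + 2*1**2))**3 = (1*(4 - 5 + 2*1))**3 = (1*(4 - 5 + 2))**3 = (1*1)**3 = 1**3 = 1)
(-975802 + (1265310 - 1430291))*(a(-2062) + 3251666) = (-975802 + (1265310 - 1430291))*(1 + 3251666) = (-975802 - 164981)*3251667 = -1140783*3251667 = -3709446435261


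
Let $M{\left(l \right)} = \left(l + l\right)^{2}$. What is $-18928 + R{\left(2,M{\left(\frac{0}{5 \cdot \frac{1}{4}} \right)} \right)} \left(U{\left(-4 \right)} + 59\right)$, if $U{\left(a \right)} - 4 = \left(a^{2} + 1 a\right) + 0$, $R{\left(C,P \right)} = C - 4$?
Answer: $-19078$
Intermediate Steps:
$M{\left(l \right)} = 4 l^{2}$ ($M{\left(l \right)} = \left(2 l\right)^{2} = 4 l^{2}$)
$R{\left(C,P \right)} = -4 + C$
$U{\left(a \right)} = 4 + a + a^{2}$ ($U{\left(a \right)} = 4 + \left(\left(a^{2} + 1 a\right) + 0\right) = 4 + \left(\left(a^{2} + a\right) + 0\right) = 4 + \left(\left(a + a^{2}\right) + 0\right) = 4 + \left(a + a^{2}\right) = 4 + a + a^{2}$)
$-18928 + R{\left(2,M{\left(\frac{0}{5 \cdot \frac{1}{4}} \right)} \right)} \left(U{\left(-4 \right)} + 59\right) = -18928 + \left(-4 + 2\right) \left(\left(4 - 4 + \left(-4\right)^{2}\right) + 59\right) = -18928 - 2 \left(\left(4 - 4 + 16\right) + 59\right) = -18928 - 2 \left(16 + 59\right) = -18928 - 150 = -19078$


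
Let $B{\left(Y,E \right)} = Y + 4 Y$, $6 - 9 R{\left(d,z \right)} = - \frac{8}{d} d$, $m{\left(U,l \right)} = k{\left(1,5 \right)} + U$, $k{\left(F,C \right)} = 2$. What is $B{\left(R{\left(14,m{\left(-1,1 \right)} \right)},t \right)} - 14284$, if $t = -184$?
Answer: $- \frac{128486}{9} \approx -14276.0$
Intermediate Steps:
$m{\left(U,l \right)} = 2 + U$
$R{\left(d,z \right)} = \frac{14}{9}$ ($R{\left(d,z \right)} = \frac{2}{3} - \frac{- \frac{8}{d} d}{9} = \frac{2}{3} - - \frac{8}{9} = \frac{2}{3} + \frac{8}{9} = \frac{14}{9}$)
$B{\left(Y,E \right)} = 5 Y$
$B{\left(R{\left(14,m{\left(-1,1 \right)} \right)},t \right)} - 14284 = 5 \cdot \frac{14}{9} - 14284 = \frac{70}{9} - 14284 = - \frac{128486}{9}$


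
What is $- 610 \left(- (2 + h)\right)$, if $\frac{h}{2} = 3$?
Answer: $4880$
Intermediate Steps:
$h = 6$ ($h = 2 \cdot 3 = 6$)
$- 610 \left(- (2 + h)\right) = - 610 \left(- (2 + 6)\right) = - 610 \left(\left(-1\right) 8\right) = \left(-610\right) \left(-8\right) = 4880$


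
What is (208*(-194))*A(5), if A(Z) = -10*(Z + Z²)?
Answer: 12105600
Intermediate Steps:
A(Z) = -10*Z - 10*Z²
(208*(-194))*A(5) = (208*(-194))*(-10*5*(1 + 5)) = -(-403520)*5*6 = -40352*(-300) = 12105600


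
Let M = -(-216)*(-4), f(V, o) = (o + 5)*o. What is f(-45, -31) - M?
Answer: 1670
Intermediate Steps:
f(V, o) = o*(5 + o) (f(V, o) = (5 + o)*o = o*(5 + o))
M = -864 (M = -54*16 = -864)
f(-45, -31) - M = -31*(5 - 31) - 1*(-864) = -31*(-26) + 864 = 806 + 864 = 1670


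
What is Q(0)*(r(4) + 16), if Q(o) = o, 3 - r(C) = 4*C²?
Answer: 0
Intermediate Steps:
r(C) = 3 - 4*C²
Q(0)*(r(4) + 16) = 0*((3 - 4*4²) + 16) = 0*((3 - 4*16) + 16) = 0*((3 - 64) + 16) = 0*(-61 + 16) = 0*(-45) = 0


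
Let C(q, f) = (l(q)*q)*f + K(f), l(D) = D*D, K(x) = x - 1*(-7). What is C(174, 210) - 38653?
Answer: 1106246604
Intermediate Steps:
K(x) = 7 + x (K(x) = x + 7 = 7 + x)
l(D) = D²
C(q, f) = 7 + f + f*q³ (C(q, f) = (q²*q)*f + (7 + f) = q³*f + (7 + f) = f*q³ + (7 + f) = 7 + f + f*q³)
C(174, 210) - 38653 = (7 + 210 + 210*174³) - 38653 = (7 + 210 + 210*5268024) - 38653 = (7 + 210 + 1106285040) - 38653 = 1106285257 - 38653 = 1106246604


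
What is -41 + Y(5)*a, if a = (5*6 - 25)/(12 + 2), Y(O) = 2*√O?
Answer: -41 + 5*√5/7 ≈ -39.403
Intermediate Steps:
a = 5/14 (a = (30 - 25)/14 = 5*(1/14) = 5/14 ≈ 0.35714)
-41 + Y(5)*a = -41 + (2*√5)*(5/14) = -41 + 5*√5/7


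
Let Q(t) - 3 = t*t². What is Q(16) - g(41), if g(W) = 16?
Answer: 4083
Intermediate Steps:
Q(t) = 3 + t³ (Q(t) = 3 + t*t² = 3 + t³)
Q(16) - g(41) = (3 + 16³) - 1*16 = (3 + 4096) - 16 = 4099 - 16 = 4083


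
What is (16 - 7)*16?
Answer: 144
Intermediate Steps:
(16 - 7)*16 = 9*16 = 144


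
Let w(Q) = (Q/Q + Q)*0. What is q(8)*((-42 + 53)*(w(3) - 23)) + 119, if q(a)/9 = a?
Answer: -18097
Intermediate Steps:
w(Q) = 0 (w(Q) = (1 + Q)*0 = 0)
q(a) = 9*a
q(8)*((-42 + 53)*(w(3) - 23)) + 119 = (9*8)*((-42 + 53)*(0 - 23)) + 119 = 72*(11*(-23)) + 119 = 72*(-253) + 119 = -18216 + 119 = -18097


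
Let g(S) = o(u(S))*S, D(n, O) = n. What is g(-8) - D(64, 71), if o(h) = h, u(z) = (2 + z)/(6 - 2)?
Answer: -52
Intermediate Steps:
u(z) = ½ + z/4 (u(z) = (2 + z)/4 = (2 + z)*(¼) = ½ + z/4)
g(S) = S*(½ + S/4) (g(S) = (½ + S/4)*S = S*(½ + S/4))
g(-8) - D(64, 71) = (¼)*(-8)*(2 - 8) - 1*64 = (¼)*(-8)*(-6) - 64 = 12 - 64 = -52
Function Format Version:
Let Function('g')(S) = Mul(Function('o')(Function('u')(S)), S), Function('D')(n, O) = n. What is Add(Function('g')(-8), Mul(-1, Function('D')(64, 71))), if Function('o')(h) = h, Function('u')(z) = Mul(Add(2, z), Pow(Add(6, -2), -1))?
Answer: -52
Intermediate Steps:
Function('u')(z) = Add(Rational(1, 2), Mul(Rational(1, 4), z)) (Function('u')(z) = Mul(Add(2, z), Pow(4, -1)) = Mul(Add(2, z), Rational(1, 4)) = Add(Rational(1, 2), Mul(Rational(1, 4), z)))
Function('g')(S) = Mul(S, Add(Rational(1, 2), Mul(Rational(1, 4), S))) (Function('g')(S) = Mul(Add(Rational(1, 2), Mul(Rational(1, 4), S)), S) = Mul(S, Add(Rational(1, 2), Mul(Rational(1, 4), S))))
Add(Function('g')(-8), Mul(-1, Function('D')(64, 71))) = Add(Mul(Rational(1, 4), -8, Add(2, -8)), Mul(-1, 64)) = Add(Mul(Rational(1, 4), -8, -6), -64) = Add(12, -64) = -52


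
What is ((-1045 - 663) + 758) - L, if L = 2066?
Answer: -3016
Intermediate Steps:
((-1045 - 663) + 758) - L = ((-1045 - 663) + 758) - 1*2066 = (-1708 + 758) - 2066 = -950 - 2066 = -3016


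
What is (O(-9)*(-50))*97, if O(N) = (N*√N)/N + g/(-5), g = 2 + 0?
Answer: 1940 - 14550*I ≈ 1940.0 - 14550.0*I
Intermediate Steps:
g = 2
O(N) = -⅖ + √N (O(N) = (N*√N)/N + 2/(-5) = N^(3/2)/N + 2*(-⅕) = √N - ⅖ = -⅖ + √N)
(O(-9)*(-50))*97 = ((-⅖ + √(-9))*(-50))*97 = ((-⅖ + 3*I)*(-50))*97 = (20 - 150*I)*97 = 1940 - 14550*I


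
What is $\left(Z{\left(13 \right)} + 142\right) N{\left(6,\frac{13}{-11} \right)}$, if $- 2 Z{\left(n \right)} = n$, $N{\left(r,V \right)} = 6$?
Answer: $813$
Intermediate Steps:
$Z{\left(n \right)} = - \frac{n}{2}$
$\left(Z{\left(13 \right)} + 142\right) N{\left(6,\frac{13}{-11} \right)} = \left(\left(- \frac{1}{2}\right) 13 + 142\right) 6 = \left(- \frac{13}{2} + 142\right) 6 = \frac{271}{2} \cdot 6 = 813$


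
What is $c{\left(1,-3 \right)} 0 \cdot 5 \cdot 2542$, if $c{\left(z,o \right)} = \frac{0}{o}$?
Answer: $0$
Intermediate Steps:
$c{\left(z,o \right)} = 0$
$c{\left(1,-3 \right)} 0 \cdot 5 \cdot 2542 = 0 \cdot 0 \cdot 5 \cdot 2542 = 0 \cdot 5 \cdot 2542 = 0 \cdot 2542 = 0$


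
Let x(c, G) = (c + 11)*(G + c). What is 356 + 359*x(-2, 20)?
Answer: 58514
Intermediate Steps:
x(c, G) = (11 + c)*(G + c)
356 + 359*x(-2, 20) = 356 + 359*((-2)² + 11*20 + 11*(-2) + 20*(-2)) = 356 + 359*(4 + 220 - 22 - 40) = 356 + 359*162 = 356 + 58158 = 58514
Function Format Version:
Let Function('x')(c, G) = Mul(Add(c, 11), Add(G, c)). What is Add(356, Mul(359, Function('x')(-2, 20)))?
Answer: 58514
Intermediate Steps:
Function('x')(c, G) = Mul(Add(11, c), Add(G, c))
Add(356, Mul(359, Function('x')(-2, 20))) = Add(356, Mul(359, Add(Pow(-2, 2), Mul(11, 20), Mul(11, -2), Mul(20, -2)))) = Add(356, Mul(359, Add(4, 220, -22, -40))) = Add(356, Mul(359, 162)) = Add(356, 58158) = 58514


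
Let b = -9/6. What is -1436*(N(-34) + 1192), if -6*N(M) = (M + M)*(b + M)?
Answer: -3401884/3 ≈ -1.1340e+6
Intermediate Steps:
b = -3/2 (b = -9*1/6 = -3/2 ≈ -1.5000)
N(M) = -M*(-3/2 + M)/3 (N(M) = -(M + M)*(-3/2 + M)/6 = -2*M*(-3/2 + M)/6 = -M*(-3/2 + M)/3)
-1436*(N(-34) + 1192) = -1436*((1/6)*(-34)*(3 - 2*(-34)) + 1192) = -1436*((1/6)*(-34)*(3 + 68) + 1192) = -1436*((1/6)*(-34)*71 + 1192) = -1436*(-1207/3 + 1192) = -1436*2369/3 = -3401884/3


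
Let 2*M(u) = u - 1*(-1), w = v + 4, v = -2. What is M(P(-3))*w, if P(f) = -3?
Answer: -2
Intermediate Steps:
w = 2 (w = -2 + 4 = 2)
M(u) = ½ + u/2 (M(u) = (u - 1*(-1))/2 = (u + 1)/2 = (1 + u)/2 = ½ + u/2)
M(P(-3))*w = (½ + (½)*(-3))*2 = (½ - 3/2)*2 = -1*2 = -2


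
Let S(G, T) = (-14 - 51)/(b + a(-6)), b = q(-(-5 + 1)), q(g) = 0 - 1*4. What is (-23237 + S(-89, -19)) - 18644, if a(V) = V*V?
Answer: -1340257/32 ≈ -41883.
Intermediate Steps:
a(V) = V²
q(g) = -4 (q(g) = 0 - 4 = -4)
b = -4
S(G, T) = -65/32 (S(G, T) = (-14 - 51)/(-4 + (-6)²) = -65/(-4 + 36) = -65/32)
(-23237 + S(-89, -19)) - 18644 = (-23237 - 65/32) - 18644 = -743649/32 - 18644 = -1340257/32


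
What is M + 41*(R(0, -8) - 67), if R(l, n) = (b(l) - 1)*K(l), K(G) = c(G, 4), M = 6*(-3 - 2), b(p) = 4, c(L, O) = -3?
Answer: -3146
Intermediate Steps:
M = -30 (M = 6*(-5) = -30)
K(G) = -3
R(l, n) = -9 (R(l, n) = (4 - 1)*(-3) = 3*(-3) = -9)
M + 41*(R(0, -8) - 67) = -30 + 41*(-9 - 67) = -30 + 41*(-76) = -30 - 3116 = -3146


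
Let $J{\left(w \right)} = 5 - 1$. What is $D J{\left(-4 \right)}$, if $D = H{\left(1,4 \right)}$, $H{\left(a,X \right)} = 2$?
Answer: $8$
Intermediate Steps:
$D = 2$
$J{\left(w \right)} = 4$
$D J{\left(-4 \right)} = 2 \cdot 4 = 8$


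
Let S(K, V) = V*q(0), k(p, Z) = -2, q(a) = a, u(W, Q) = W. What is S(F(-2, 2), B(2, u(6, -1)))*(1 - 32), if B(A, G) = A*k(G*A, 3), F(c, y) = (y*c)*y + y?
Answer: 0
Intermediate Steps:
F(c, y) = y + c*y² (F(c, y) = (c*y)*y + y = c*y² + y = y + c*y²)
B(A, G) = -2*A (B(A, G) = A*(-2) = -2*A)
S(K, V) = 0 (S(K, V) = V*0 = 0)
S(F(-2, 2), B(2, u(6, -1)))*(1 - 32) = 0*(1 - 32) = 0*(-31) = 0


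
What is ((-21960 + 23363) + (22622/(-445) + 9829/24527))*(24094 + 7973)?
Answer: 473391930431952/10914515 ≈ 4.3373e+7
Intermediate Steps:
((-21960 + 23363) + (22622/(-445) + 9829/24527))*(24094 + 7973) = (1403 + (22622*(-1/445) + 9829*(1/24527)))*32067 = (1403 + (-22622/445 + 9829/24527))*32067 = (1403 - 550475889/10914515)*32067 = (14762588656/10914515)*32067 = 473391930431952/10914515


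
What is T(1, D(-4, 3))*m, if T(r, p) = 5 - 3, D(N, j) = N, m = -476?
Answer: -952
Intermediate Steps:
T(r, p) = 2
T(1, D(-4, 3))*m = 2*(-476) = -952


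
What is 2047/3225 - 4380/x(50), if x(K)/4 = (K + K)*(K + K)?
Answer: 135509/258000 ≈ 0.52523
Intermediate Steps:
x(K) = 16*K² (x(K) = 4*((K + K)*(K + K)) = 4*((2*K)*(2*K)) = 4*(4*K²) = 16*K²)
2047/3225 - 4380/x(50) = 2047/3225 - 4380/(16*50²) = 2047*(1/3225) - 4380/(16*2500) = 2047/3225 - 4380/40000 = 2047/3225 - 4380*1/40000 = 2047/3225 - 219/2000 = 135509/258000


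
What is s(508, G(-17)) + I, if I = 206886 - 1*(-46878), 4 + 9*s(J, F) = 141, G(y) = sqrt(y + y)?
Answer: 2284013/9 ≈ 2.5378e+5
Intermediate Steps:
G(y) = sqrt(2)*sqrt(y) (G(y) = sqrt(2*y) = sqrt(2)*sqrt(y))
s(J, F) = 137/9 (s(J, F) = -4/9 + (1/9)*141 = -4/9 + 47/3 = 137/9)
I = 253764 (I = 206886 + 46878 = 253764)
s(508, G(-17)) + I = 137/9 + 253764 = 2284013/9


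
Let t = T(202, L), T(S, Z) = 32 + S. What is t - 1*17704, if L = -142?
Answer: -17470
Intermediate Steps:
t = 234 (t = 32 + 202 = 234)
t - 1*17704 = 234 - 1*17704 = 234 - 17704 = -17470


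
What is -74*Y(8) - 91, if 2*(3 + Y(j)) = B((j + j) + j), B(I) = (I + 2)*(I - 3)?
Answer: -20071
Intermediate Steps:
B(I) = (-3 + I)*(2 + I) (B(I) = (2 + I)*(-3 + I) = (-3 + I)*(2 + I))
Y(j) = -6 - 3*j/2 + 9*j²/2 (Y(j) = -3 + (-6 + ((j + j) + j)² - ((j + j) + j))/2 = -3 + (-6 + (2*j + j)² - (2*j + j))/2 = -3 + (-6 + (3*j)² - 3*j)/2 = -3 + (-6 + 9*j² - 3*j)/2 = -3 + (-6 - 3*j + 9*j²)/2 = -3 + (-3 - 3*j/2 + 9*j²/2) = -6 - 3*j/2 + 9*j²/2)
-74*Y(8) - 91 = -74*(-6 - 3/2*8 + (9/2)*8²) - 91 = -74*(-6 - 12 + (9/2)*64) - 91 = -74*(-6 - 12 + 288) - 91 = -74*270 - 91 = -19980 - 91 = -20071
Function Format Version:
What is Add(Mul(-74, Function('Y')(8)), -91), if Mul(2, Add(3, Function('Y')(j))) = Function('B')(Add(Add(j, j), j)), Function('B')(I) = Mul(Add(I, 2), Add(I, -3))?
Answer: -20071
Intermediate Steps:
Function('B')(I) = Mul(Add(-3, I), Add(2, I)) (Function('B')(I) = Mul(Add(2, I), Add(-3, I)) = Mul(Add(-3, I), Add(2, I)))
Function('Y')(j) = Add(-6, Mul(Rational(-3, 2), j), Mul(Rational(9, 2), Pow(j, 2))) (Function('Y')(j) = Add(-3, Mul(Rational(1, 2), Add(-6, Pow(Add(Add(j, j), j), 2), Mul(-1, Add(Add(j, j), j))))) = Add(-3, Mul(Rational(1, 2), Add(-6, Pow(Add(Mul(2, j), j), 2), Mul(-1, Add(Mul(2, j), j))))) = Add(-3, Mul(Rational(1, 2), Add(-6, Pow(Mul(3, j), 2), Mul(-1, Mul(3, j))))) = Add(-3, Mul(Rational(1, 2), Add(-6, Mul(9, Pow(j, 2)), Mul(-3, j)))) = Add(-3, Mul(Rational(1, 2), Add(-6, Mul(-3, j), Mul(9, Pow(j, 2))))) = Add(-3, Add(-3, Mul(Rational(-3, 2), j), Mul(Rational(9, 2), Pow(j, 2)))) = Add(-6, Mul(Rational(-3, 2), j), Mul(Rational(9, 2), Pow(j, 2))))
Add(Mul(-74, Function('Y')(8)), -91) = Add(Mul(-74, Add(-6, Mul(Rational(-3, 2), 8), Mul(Rational(9, 2), Pow(8, 2)))), -91) = Add(Mul(-74, Add(-6, -12, Mul(Rational(9, 2), 64))), -91) = Add(Mul(-74, Add(-6, -12, 288)), -91) = Add(Mul(-74, 270), -91) = Add(-19980, -91) = -20071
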